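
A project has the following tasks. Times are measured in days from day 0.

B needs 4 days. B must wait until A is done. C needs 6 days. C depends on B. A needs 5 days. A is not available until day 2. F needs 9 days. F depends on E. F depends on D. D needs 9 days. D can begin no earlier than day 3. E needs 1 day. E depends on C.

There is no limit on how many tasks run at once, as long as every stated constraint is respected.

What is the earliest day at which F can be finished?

27

After its own release at day 3, D can start at day 3 and finishes at day 12.
After its own release at day 2, A can start at day 2 and finishes at day 7.
After A (finishes day 7), B can start at day 7 and finishes at day 11.
C waits on B (finishes day 11), so it starts at day 11 and finishes at 11 + 6 = day 17.
After C (finishes day 17), E can start at day 17 and finishes at day 18.
For F: E (finishes day 18); D (finishes day 12). Taking the maximum gives a start of day 18, and it finishes at 18 + 9 = day 27.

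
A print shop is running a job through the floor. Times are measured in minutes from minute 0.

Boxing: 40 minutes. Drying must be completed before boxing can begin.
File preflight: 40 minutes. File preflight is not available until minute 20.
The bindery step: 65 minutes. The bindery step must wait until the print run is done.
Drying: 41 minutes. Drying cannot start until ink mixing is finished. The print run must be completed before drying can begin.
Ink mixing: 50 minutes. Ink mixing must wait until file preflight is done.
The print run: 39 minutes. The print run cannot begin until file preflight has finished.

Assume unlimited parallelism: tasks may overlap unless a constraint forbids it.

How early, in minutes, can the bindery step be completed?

After its own release at minute 20, file preflight can start at minute 20 and finishes at minute 60.
After file preflight (finishes minute 60), the print run can start at minute 60 and finishes at minute 99.
After the print run (finishes minute 99), the bindery step can start at minute 99 and finishes at minute 164.

164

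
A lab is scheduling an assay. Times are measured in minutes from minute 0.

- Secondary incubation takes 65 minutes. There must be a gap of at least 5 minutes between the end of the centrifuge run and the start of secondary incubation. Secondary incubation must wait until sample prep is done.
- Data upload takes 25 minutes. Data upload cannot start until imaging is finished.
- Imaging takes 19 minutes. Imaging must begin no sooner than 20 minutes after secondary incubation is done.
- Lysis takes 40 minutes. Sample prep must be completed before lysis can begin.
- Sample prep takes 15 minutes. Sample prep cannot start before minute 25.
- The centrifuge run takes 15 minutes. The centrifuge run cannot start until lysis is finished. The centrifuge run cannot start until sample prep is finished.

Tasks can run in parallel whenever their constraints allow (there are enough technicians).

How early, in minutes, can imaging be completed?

204

After its own release at minute 25, sample prep can start at minute 25 and finishes at minute 40.
After sample prep (finishes minute 40), lysis can start at minute 40 and finishes at minute 80.
The centrifuge run has to wait for lysis (finishes minute 80); sample prep (finishes minute 40). The latest of these is minute 80, so the centrifuge run runs minute 80 to 80 + 15 = minute 95.
Secondary incubation has to wait for the centrifuge run (finishes minute 95, plus 5-minute gap → minute 100); sample prep (finishes minute 40). The latest of these is minute 100, so secondary incubation runs minute 100 to 100 + 65 = minute 165.
Imaging cannot begin until secondary incubation (finishes minute 165, plus 20-minute gap → minute 185). It runs from minute 185 to 185 + 19 = minute 204.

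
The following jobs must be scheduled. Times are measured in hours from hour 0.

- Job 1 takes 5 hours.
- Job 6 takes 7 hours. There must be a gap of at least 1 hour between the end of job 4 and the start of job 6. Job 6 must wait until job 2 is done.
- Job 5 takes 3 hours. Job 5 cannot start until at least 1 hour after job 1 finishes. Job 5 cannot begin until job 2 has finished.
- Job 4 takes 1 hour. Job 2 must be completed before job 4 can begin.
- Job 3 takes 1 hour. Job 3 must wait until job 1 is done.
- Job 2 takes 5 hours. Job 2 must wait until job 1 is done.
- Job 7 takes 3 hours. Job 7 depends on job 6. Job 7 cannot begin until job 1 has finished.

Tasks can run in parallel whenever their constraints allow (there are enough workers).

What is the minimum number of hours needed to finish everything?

22

Job 1 has no prerequisites, so it starts at hour 0 and finishes at hour 5.
Job 3 cannot begin until job 1 (finishes hour 5). It runs from hour 5 to 5 + 1 = hour 6.
Job 2 cannot begin until job 1 (finishes hour 5). It runs from hour 5 to 5 + 5 = hour 10.
For job 5: job 1 (finishes hour 5, plus 1-hour gap → hour 6); job 2 (finishes hour 10). Taking the maximum gives a start of hour 10, and it finishes at 10 + 3 = hour 13.
Job 4 cannot begin until job 2 (finishes hour 10). It runs from hour 10 to 10 + 1 = hour 11.
Job 6 cannot start until job 4 (finishes hour 11, plus 1-hour gap → hour 12); job 2 (finishes hour 10). The controlling bound is hour 12, so job 6 finishes at 12 + 7 = hour 19.
For job 7: job 6 (finishes hour 19); job 1 (finishes hour 5). Taking the maximum gives a start of hour 19, and it finishes at 19 + 3 = hour 22.
All tasks are finished once the last one completes. Finish times: Job 1 at 5, Job 2 at 10, Job 3 at 6, Job 4 at 11, Job 5 at 13, Job 6 at 19, Job 7 at 22. The latest is hour 22.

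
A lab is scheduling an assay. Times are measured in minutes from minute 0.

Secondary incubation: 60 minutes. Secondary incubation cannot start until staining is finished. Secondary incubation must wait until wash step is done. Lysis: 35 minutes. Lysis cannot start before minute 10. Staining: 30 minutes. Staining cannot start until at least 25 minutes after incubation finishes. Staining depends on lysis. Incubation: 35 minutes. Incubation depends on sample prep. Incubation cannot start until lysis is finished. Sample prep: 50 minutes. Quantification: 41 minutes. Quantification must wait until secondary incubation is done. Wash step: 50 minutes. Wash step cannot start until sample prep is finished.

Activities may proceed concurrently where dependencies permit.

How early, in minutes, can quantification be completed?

After its own release at minute 10, lysis can start at minute 10 and finishes at minute 45.
Nothing blocks sample prep, so it runs from minute 0 to minute 50.
After sample prep (finishes minute 50), wash step can start at minute 50 and finishes at minute 100.
For incubation: sample prep (finishes minute 50); lysis (finishes minute 45). Taking the maximum gives a start of minute 50, and it finishes at 50 + 35 = minute 85.
For staining: incubation (finishes minute 85, plus 25-minute gap → minute 110); lysis (finishes minute 45). Taking the maximum gives a start of minute 110, and it finishes at 110 + 30 = minute 140.
For secondary incubation: staining (finishes minute 140); wash step (finishes minute 100). Taking the maximum gives a start of minute 140, and it finishes at 140 + 60 = minute 200.
After secondary incubation (finishes minute 200), quantification can start at minute 200 and finishes at minute 241.

241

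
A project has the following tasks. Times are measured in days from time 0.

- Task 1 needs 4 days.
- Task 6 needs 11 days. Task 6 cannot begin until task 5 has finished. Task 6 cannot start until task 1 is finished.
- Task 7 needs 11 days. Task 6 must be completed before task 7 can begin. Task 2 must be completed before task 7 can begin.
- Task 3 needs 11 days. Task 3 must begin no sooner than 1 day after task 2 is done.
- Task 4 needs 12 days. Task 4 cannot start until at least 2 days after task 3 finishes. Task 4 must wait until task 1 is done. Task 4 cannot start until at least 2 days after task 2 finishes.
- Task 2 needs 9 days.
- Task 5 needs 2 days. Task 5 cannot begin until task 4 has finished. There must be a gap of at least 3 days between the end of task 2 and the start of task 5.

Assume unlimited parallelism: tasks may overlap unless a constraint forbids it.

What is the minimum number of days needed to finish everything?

59

Nothing blocks task 2, so it runs from day 0 to day 9.
Task 3 cannot begin until task 2 (finishes day 9, plus 1-day gap → day 10). It runs from day 10 to 10 + 11 = day 21.
Task 1 can start immediately at day 0; it finishes at day 4.
For task 4: task 3 (finishes day 21, plus 2-day gap → day 23); task 1 (finishes day 4); task 2 (finishes day 9, plus 2-day gap → day 11). Taking the maximum gives a start of day 23, and it finishes at 23 + 12 = day 35.
For task 5: task 4 (finishes day 35); task 2 (finishes day 9, plus 3-day gap → day 12). Taking the maximum gives a start of day 35, and it finishes at 35 + 2 = day 37.
Task 6 needs all of task 5 (finishes day 37); task 1 (finishes day 4). That puts its earliest start at day 37; it finishes at 37 + 11 = day 48.
Task 7 has to wait for task 6 (finishes day 48); task 2 (finishes day 9). The latest of these is day 48, so task 7 runs day 48 to 48 + 11 = day 59.
All tasks are finished once the last one completes. Finish times: Task 1 at 4, Task 2 at 9, Task 3 at 21, Task 4 at 35, Task 5 at 37, Task 6 at 48, Task 7 at 59. The latest is day 59.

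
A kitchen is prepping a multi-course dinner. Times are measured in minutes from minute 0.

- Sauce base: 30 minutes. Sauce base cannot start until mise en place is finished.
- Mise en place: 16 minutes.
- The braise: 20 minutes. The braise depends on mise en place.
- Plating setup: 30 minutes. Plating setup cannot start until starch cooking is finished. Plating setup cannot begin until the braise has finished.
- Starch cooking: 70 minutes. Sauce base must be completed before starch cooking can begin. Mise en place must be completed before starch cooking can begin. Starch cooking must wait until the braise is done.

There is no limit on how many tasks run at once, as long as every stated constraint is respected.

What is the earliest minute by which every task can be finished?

146

Nothing blocks mise en place, so it runs from minute 0 to minute 16.
After mise en place (finishes minute 16), the braise can start at minute 16 and finishes at minute 36.
After mise en place (finishes minute 16), sauce base can start at minute 16 and finishes at minute 46.
For starch cooking: sauce base (finishes minute 46); mise en place (finishes minute 16); the braise (finishes minute 36). Taking the maximum gives a start of minute 46, and it finishes at 46 + 70 = minute 116.
Plating setup needs all of starch cooking (finishes minute 116); the braise (finishes minute 36). That puts its earliest start at minute 116; it finishes at 116 + 30 = minute 146.
All tasks are finished once the last one completes. Finish times: Mise en place at 16, Sauce base at 46, The braise at 36, Starch cooking at 116, Plating setup at 146. The latest is minute 146.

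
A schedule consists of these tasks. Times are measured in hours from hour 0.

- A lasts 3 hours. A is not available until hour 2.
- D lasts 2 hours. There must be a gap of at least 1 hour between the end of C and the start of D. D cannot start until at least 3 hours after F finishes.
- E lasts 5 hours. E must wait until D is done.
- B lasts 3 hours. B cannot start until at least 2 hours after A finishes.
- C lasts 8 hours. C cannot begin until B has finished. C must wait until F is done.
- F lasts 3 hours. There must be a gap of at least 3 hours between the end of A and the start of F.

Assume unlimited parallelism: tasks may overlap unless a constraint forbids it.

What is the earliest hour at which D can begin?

20

A waits on its own release at hour 2, so it starts at hour 2 and finishes at 2 + 3 = hour 5.
F cannot begin until A (finishes hour 5, plus 3-hour gap → hour 8). It runs from hour 8 to 8 + 3 = hour 11.
B waits on A (finishes hour 5, plus 2-hour gap → hour 7), so it starts at hour 7 and finishes at 7 + 3 = hour 10.
C has to wait for B (finishes hour 10); F (finishes hour 11). The latest of these is hour 11, so C runs hour 11 to 11 + 8 = hour 19.
D waits on C (finishes hour 19, plus 1-hour gap → hour 20); F (finishes hour 11, plus 3-hour gap → hour 14). The latest of these is hour 20, which is the earliest D can start.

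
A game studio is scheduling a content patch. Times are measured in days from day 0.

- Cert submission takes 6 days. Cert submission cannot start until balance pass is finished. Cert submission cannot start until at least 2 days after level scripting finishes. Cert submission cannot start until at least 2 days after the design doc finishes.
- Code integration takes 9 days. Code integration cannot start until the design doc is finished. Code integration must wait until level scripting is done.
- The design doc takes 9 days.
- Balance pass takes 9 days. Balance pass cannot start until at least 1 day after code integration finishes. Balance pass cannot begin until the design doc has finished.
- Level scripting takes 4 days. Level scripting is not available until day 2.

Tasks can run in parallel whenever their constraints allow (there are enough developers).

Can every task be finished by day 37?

Yes

After its own release at day 2, level scripting can start at day 2 and finishes at day 6.
The design doc can start immediately at day 0; it finishes at day 9.
For code integration: the design doc (finishes day 9); level scripting (finishes day 6). Taking the maximum gives a start of day 9, and it finishes at 9 + 9 = day 18.
Balance pass has to wait for code integration (finishes day 18, plus 1-day gap → day 19); the design doc (finishes day 9). The latest of these is day 19, so balance pass runs day 19 to 19 + 9 = day 28.
Cert submission needs all of balance pass (finishes day 28); level scripting (finishes day 6, plus 2-day gap → day 8); the design doc (finishes day 9, plus 2-day gap → day 11). That puts its earliest start at day 28; it finishes at 28 + 6 = day 34.
Every task is finished by day 34, which is no later than the deadline of 37, so the schedule is feasible.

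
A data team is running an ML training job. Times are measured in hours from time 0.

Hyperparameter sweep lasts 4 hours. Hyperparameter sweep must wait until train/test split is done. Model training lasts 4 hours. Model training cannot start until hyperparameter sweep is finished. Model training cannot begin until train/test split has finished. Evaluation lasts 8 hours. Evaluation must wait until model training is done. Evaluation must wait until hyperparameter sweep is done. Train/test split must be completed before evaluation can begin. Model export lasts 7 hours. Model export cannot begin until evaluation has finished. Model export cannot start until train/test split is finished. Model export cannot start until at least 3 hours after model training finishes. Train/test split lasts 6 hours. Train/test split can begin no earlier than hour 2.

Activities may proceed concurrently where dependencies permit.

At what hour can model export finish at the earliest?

31

Train/test split waits on its own release at hour 2, so it starts at hour 2 and finishes at 2 + 6 = hour 8.
Hyperparameter sweep cannot begin until train/test split (finishes hour 8). It runs from hour 8 to 8 + 4 = hour 12.
Model training needs all of hyperparameter sweep (finishes hour 12); train/test split (finishes hour 8). That puts its earliest start at hour 12; it finishes at 12 + 4 = hour 16.
Evaluation has to wait for model training (finishes hour 16); hyperparameter sweep (finishes hour 12); train/test split (finishes hour 8). The latest of these is hour 16, so evaluation runs hour 16 to 16 + 8 = hour 24.
For model export: evaluation (finishes hour 24); train/test split (finishes hour 8); model training (finishes hour 16, plus 3-hour gap → hour 19). Taking the maximum gives a start of hour 24, and it finishes at 24 + 7 = hour 31.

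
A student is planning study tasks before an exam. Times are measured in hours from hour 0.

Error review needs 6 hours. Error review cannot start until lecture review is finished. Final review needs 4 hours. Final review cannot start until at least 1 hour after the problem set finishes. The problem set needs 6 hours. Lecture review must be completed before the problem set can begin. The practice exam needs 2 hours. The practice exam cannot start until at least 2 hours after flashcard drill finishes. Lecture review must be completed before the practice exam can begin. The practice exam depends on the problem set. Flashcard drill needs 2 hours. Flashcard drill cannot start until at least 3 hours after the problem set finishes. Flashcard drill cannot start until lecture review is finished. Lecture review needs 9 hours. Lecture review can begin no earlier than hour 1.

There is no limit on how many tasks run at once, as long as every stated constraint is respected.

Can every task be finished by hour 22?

After its own release at hour 1, lecture review can start at hour 1 and finishes at hour 10.
Error review waits on lecture review (finishes hour 10), so it starts at hour 10 and finishes at 10 + 6 = hour 16.
The problem set waits on lecture review (finishes hour 10), so it starts at hour 10 and finishes at 10 + 6 = hour 16.
Final review waits on the problem set (finishes hour 16, plus 1-hour gap → hour 17), so it starts at hour 17 and finishes at 17 + 4 = hour 21.
For flashcard drill: the problem set (finishes hour 16, plus 3-hour gap → hour 19); lecture review (finishes hour 10). Taking the maximum gives a start of hour 19, and it finishes at 19 + 2 = hour 21.
The practice exam needs all of flashcard drill (finishes hour 21, plus 2-hour gap → hour 23); lecture review (finishes hour 10); the problem set (finishes hour 16). That puts its earliest start at hour 23; it finishes at 23 + 2 = hour 25.
The earliest everything can be done is hour 25, which is after the deadline of 22, so it is not possible.

No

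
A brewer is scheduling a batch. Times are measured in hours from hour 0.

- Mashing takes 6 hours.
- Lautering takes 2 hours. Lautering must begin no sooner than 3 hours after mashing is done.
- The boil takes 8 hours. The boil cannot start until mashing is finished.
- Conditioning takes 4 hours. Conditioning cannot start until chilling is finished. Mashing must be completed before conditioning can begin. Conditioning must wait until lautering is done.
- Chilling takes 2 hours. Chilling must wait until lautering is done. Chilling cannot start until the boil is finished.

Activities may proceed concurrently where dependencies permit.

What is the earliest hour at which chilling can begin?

Nothing blocks mashing, so it runs from hour 0 to hour 6.
After mashing (finishes hour 6), the boil can start at hour 6 and finishes at hour 14.
Lautering waits on mashing (finishes hour 6, plus 3-hour gap → hour 9), so it starts at hour 9 and finishes at 9 + 2 = hour 11.
Chilling waits on lautering (finishes hour 11); the boil (finishes hour 14). The latest of these is hour 14, which is the earliest chilling can start.

14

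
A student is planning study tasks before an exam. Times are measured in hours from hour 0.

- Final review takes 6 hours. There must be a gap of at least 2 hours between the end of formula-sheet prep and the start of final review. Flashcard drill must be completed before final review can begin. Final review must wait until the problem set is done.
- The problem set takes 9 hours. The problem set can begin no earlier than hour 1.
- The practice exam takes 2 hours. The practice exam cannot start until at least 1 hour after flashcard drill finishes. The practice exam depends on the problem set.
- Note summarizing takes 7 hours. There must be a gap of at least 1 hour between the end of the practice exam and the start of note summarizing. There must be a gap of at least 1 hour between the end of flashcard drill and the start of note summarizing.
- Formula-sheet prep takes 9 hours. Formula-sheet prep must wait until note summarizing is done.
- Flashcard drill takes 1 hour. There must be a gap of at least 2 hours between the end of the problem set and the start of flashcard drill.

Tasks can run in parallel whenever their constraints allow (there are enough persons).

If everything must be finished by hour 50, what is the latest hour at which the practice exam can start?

23

Final review must finish by hour 50; it takes 6 hours, so it must start by 50 − 6 = hour 44.
Formula-sheet prep has to be done before final review (must start by hour 44, minus 2-hour gap → hour 42). That means finishing by hour 42, i.e. starting by 42 − 9 = hour 33.
Note summarizing feeds into formula-sheet prep (must start by hour 33); so note summarizing must finish by hour 33 and therefore start by hour 26.
The practice exam feeds into note summarizing (must start by hour 26, minus 1-hour gap → hour 25); so the practice exam must finish by hour 25 and therefore start by hour 23.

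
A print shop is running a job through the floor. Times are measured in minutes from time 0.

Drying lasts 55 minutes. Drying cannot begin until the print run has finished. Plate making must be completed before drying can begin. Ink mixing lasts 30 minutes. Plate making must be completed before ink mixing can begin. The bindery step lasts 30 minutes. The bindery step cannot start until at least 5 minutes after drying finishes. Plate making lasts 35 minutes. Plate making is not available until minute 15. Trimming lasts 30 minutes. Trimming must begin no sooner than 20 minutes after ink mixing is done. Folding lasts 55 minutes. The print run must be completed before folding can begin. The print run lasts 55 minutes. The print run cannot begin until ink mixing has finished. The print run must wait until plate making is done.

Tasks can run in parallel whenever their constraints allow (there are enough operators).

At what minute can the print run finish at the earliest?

Plate making cannot begin until its own release at minute 15. It runs from minute 15 to 15 + 35 = minute 50.
Ink mixing waits on plate making (finishes minute 50), so it starts at minute 50 and finishes at 50 + 30 = minute 80.
The print run has to wait for ink mixing (finishes minute 80); plate making (finishes minute 50). The latest of these is minute 80, so the print run runs minute 80 to 80 + 55 = minute 135.

135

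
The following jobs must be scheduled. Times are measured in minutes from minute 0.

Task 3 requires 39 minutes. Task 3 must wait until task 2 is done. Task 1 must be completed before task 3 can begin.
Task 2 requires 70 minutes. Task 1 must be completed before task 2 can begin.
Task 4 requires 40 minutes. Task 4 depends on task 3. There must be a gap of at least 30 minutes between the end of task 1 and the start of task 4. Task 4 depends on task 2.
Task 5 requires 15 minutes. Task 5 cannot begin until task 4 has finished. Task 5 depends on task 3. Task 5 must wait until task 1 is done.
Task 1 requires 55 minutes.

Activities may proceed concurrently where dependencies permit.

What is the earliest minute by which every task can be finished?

219

Task 1 has no prerequisites, so it starts at minute 0 and finishes at minute 55.
After task 1 (finishes minute 55), task 2 can start at minute 55 and finishes at minute 125.
Task 3 needs all of task 2 (finishes minute 125); task 1 (finishes minute 55). That puts its earliest start at minute 125; it finishes at 125 + 39 = minute 164.
Task 4 needs all of task 3 (finishes minute 164); task 1 (finishes minute 55, plus 30-minute gap → minute 85); task 2 (finishes minute 125). That puts its earliest start at minute 164; it finishes at 164 + 40 = minute 204.
Task 5 needs all of task 4 (finishes minute 204); task 3 (finishes minute 164); task 1 (finishes minute 55). That puts its earliest start at minute 204; it finishes at 204 + 15 = minute 219.
All tasks are finished once the last one completes. Finish times: Task 1 at 55, Task 2 at 125, Task 3 at 164, Task 4 at 204, Task 5 at 219. The latest is minute 219.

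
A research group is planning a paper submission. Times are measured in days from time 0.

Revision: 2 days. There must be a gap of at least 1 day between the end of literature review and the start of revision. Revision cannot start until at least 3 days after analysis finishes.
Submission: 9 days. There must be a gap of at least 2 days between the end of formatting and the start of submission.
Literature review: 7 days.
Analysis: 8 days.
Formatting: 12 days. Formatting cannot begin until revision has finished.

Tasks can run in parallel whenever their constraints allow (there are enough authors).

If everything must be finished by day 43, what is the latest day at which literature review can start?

10

To finish by day 43, submission (duration 9) must start no later than day 34.
Formatting has to be done before submission (must start by day 34, minus 2-day gap → day 32). That means finishing by day 32, i.e. starting by 32 − 12 = day 20.
Since formatting (must start by day 20) depends on it, revision must finish by day 20. Backing off its 2-day duration gives a latest start of day 18.
Literature review feeds into revision (must start by day 18, minus 1-day gap → day 17); so literature review must finish by day 17 and therefore start by day 10.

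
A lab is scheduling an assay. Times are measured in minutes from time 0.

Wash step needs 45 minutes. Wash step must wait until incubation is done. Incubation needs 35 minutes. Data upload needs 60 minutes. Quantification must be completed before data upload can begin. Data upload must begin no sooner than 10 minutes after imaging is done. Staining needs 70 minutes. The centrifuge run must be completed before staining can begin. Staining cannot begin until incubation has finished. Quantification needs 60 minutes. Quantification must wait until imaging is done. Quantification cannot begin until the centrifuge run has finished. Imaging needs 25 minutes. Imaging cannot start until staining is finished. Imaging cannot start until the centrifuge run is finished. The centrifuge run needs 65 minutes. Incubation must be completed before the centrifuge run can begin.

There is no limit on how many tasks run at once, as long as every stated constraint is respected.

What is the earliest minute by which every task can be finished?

315

Incubation has no prerequisites, so it starts at minute 0 and finishes at minute 35.
Wash step waits on incubation (finishes minute 35), so it starts at minute 35 and finishes at 35 + 45 = minute 80.
After incubation (finishes minute 35), the centrifuge run can start at minute 35 and finishes at minute 100.
Staining has to wait for the centrifuge run (finishes minute 100); incubation (finishes minute 35). The latest of these is minute 100, so staining runs minute 100 to 100 + 70 = minute 170.
Imaging needs all of staining (finishes minute 170); the centrifuge run (finishes minute 100). That puts its earliest start at minute 170; it finishes at 170 + 25 = minute 195.
For quantification: imaging (finishes minute 195); the centrifuge run (finishes minute 100). Taking the maximum gives a start of minute 195, and it finishes at 195 + 60 = minute 255.
Data upload has to wait for quantification (finishes minute 255); imaging (finishes minute 195, plus 10-minute gap → minute 205). The latest of these is minute 255, so data upload runs minute 255 to 255 + 60 = minute 315.
All tasks are finished once the last one completes. Finish times: Incubation at 35, The centrifuge run at 100, Wash step at 80, Staining at 170, Imaging at 195, Quantification at 255, Data upload at 315. The latest is minute 315.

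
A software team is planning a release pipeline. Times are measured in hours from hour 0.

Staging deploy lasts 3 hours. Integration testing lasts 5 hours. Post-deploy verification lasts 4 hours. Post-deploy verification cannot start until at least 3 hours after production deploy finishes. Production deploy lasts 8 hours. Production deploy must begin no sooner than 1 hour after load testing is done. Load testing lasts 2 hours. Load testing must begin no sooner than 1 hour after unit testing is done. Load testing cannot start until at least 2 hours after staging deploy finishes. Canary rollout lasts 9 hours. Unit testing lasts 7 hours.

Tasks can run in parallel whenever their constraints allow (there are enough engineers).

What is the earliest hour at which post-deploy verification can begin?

22

Nothing blocks staging deploy, so it runs from hour 0 to hour 3.
Unit testing can start immediately at hour 0; it finishes at hour 7.
Load testing cannot start until unit testing (finishes hour 7, plus 1-hour gap → hour 8); staging deploy (finishes hour 3, plus 2-hour gap → hour 5). The controlling bound is hour 8, so load testing finishes at 8 + 2 = hour 10.
After load testing (finishes hour 10, plus 1-hour gap → hour 11), production deploy can start at hour 11 and finishes at hour 19.
Post-deploy verification waits on production deploy (finishes hour 19, plus 3-hour gap → hour 22), so the earliest it can start is hour 22.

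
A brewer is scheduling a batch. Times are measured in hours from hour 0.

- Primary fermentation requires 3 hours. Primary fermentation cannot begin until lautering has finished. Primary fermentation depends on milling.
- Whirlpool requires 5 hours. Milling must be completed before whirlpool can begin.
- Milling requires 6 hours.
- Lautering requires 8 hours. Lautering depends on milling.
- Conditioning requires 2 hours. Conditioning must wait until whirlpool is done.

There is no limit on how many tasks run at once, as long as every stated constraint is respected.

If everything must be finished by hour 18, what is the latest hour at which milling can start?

1

Nothing follows primary fermentation; the deadline of hour 18 is its only limit. It must start by 18 − 3 = hour 15.
Lautering has to be done before primary fermentation (must start by hour 15). That means finishing by hour 15, i.e. starting by 15 − 8 = hour 7.
Conditioning has no dependents, so it just needs to finish by hour 18. Starting by 18 − 2 = hour 16 achieves that.
Since conditioning (must start by hour 16) depends on it, whirlpool must finish by hour 16. Backing off its 5-hour duration gives a latest start of hour 11.
For milling: lautering (must start by hour 7); whirlpool (must start by hour 11); primary fermentation (must start by hour 15). The most restrictive is hour 7; with a 6-hour duration, milling must start by hour 1.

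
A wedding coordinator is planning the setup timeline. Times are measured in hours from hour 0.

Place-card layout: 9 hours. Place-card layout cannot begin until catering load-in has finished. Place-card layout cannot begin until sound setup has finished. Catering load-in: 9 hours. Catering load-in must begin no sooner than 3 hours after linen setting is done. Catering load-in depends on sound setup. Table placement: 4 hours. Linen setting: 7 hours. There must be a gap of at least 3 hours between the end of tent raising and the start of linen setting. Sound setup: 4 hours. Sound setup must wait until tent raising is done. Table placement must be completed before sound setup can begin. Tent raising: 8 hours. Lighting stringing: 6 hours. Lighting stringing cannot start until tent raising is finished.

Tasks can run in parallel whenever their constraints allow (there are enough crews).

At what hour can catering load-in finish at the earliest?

30

Nothing blocks table placement, so it runs from hour 0 to hour 4.
Nothing blocks tent raising, so it runs from hour 0 to hour 8.
Sound setup needs all of tent raising (finishes hour 8); table placement (finishes hour 4). That puts its earliest start at hour 8; it finishes at 8 + 4 = hour 12.
Linen setting cannot begin until tent raising (finishes hour 8, plus 3-hour gap → hour 11). It runs from hour 11 to 11 + 7 = hour 18.
For catering load-in: linen setting (finishes hour 18, plus 3-hour gap → hour 21); sound setup (finishes hour 12). Taking the maximum gives a start of hour 21, and it finishes at 21 + 9 = hour 30.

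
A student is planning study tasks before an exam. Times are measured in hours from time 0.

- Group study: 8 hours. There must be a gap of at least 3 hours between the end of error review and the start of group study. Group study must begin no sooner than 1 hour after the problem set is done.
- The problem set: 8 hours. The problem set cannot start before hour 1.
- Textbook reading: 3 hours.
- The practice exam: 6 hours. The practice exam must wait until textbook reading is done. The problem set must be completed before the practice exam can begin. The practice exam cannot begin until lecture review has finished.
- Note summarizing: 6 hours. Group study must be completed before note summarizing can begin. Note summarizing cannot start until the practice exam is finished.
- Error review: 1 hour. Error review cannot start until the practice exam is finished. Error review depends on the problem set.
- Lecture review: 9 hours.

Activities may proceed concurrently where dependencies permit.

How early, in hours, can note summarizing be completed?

After its own release at hour 1, the problem set can start at hour 1 and finishes at hour 9.
Nothing blocks lecture review, so it runs from hour 0 to hour 9.
Textbook reading has no prerequisites, so it starts at hour 0 and finishes at hour 3.
The practice exam needs all of textbook reading (finishes hour 3); the problem set (finishes hour 9); lecture review (finishes hour 9). That puts its earliest start at hour 9; it finishes at 9 + 6 = hour 15.
Error review has to wait for the practice exam (finishes hour 15); the problem set (finishes hour 9). The latest of these is hour 15, so error review runs hour 15 to 15 + 1 = hour 16.
For group study: error review (finishes hour 16, plus 3-hour gap → hour 19); the problem set (finishes hour 9, plus 1-hour gap → hour 10). Taking the maximum gives a start of hour 19, and it finishes at 19 + 8 = hour 27.
Note summarizing cannot start until group study (finishes hour 27); the practice exam (finishes hour 15). The controlling bound is hour 27, so note summarizing finishes at 27 + 6 = hour 33.

33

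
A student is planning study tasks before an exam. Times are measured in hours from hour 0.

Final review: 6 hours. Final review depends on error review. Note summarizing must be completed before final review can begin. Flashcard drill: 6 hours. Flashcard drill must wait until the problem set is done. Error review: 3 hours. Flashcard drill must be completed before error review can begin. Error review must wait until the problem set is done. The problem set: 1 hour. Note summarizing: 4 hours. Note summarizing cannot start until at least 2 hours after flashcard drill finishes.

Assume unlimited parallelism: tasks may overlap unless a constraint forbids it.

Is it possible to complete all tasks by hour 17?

No

Nothing blocks the problem set, so it runs from hour 0 to hour 1.
Flashcard drill waits on the problem set (finishes hour 1), so it starts at hour 1 and finishes at 1 + 6 = hour 7.
After flashcard drill (finishes hour 7, plus 2-hour gap → hour 9), note summarizing can start at hour 9 and finishes at hour 13.
Error review needs all of flashcard drill (finishes hour 7); the problem set (finishes hour 1). That puts its earliest start at hour 7; it finishes at 7 + 3 = hour 10.
For final review: error review (finishes hour 10); note summarizing (finishes hour 13). Taking the maximum gives a start of hour 13, and it finishes at 13 + 6 = hour 19.
The earliest everything can be done is hour 19, which is after the deadline of 17, so it is not possible.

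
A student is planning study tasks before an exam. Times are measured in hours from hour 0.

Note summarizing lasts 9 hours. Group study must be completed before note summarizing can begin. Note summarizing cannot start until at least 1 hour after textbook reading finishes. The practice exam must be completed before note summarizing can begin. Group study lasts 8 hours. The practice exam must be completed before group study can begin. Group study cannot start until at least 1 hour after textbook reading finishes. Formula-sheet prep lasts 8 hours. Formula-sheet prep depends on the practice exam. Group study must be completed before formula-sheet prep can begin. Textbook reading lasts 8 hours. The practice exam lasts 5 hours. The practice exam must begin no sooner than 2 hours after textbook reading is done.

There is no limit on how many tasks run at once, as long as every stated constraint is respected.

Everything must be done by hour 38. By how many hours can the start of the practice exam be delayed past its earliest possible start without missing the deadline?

Nothing blocks textbook reading, so it runs from hour 0 to hour 8.
The practice exam cannot begin until textbook reading (finishes hour 8, plus 2-hour gap → hour 10). It runs from hour 10 to 10 + 5 = hour 15.

Working backward from the deadline:
To finish by hour 38, note summarizing (duration 9) must start no later than hour 29.
Formula-sheet prep must finish by hour 38; it takes 8 hours, so it must start by 38 − 8 = hour 30.
For group study: note summarizing (must start by hour 29); formula-sheet prep (must start by hour 30). The most restrictive is hour 29; with an 8-hour duration, group study must start by hour 21.
The practice exam must finish in time for group study (must start by hour 21); note summarizing (must start by hour 29); formula-sheet prep (must start by hour 30). The tightest is hour 21, so the practice exam must start by 21 − 5 = hour 16.
So the practice exam can start as early as hour 10 and as late as hour 16, giving 16 − 10 = 6 hours of slack.

6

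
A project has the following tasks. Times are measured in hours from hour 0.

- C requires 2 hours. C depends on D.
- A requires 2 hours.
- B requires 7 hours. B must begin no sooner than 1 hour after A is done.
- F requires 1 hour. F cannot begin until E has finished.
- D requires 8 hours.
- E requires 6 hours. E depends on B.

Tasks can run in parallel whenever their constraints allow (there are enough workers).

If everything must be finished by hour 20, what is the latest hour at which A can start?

3

F must finish by hour 20; it takes 1 hour, so it must start by 20 − 1 = hour 19.
E must finish before F (must start by hour 19). With a 6-hour duration, E must start by 19 − 6 = hour 13.
Since E (must start by hour 13) depends on it, B must finish by hour 13. Backing off its 7-hour duration gives a latest start of hour 6.
A has to be done before B (must start by hour 6, minus 1-hour gap → hour 5). That means finishing by hour 5, i.e. starting by 5 − 2 = hour 3.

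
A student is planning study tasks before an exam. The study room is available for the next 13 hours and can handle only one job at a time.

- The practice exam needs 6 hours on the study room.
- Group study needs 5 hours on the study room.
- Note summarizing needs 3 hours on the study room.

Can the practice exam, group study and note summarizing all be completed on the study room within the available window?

Running back to back, the jobs need 6 + 5 + 3 = 14 hours on the study room.
Since 14 > 13, they cannot all fit.

No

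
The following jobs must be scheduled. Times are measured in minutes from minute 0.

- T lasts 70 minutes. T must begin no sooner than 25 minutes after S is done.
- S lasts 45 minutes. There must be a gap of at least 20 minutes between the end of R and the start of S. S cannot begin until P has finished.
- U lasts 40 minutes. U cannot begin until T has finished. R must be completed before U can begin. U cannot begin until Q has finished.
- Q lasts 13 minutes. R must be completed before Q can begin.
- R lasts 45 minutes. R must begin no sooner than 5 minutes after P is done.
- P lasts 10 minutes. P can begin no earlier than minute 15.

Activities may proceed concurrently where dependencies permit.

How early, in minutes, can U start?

235

P waits on its own release at minute 15, so it starts at minute 15 and finishes at 15 + 10 = minute 25.
After P (finishes minute 25, plus 5-minute gap → minute 30), R can start at minute 30 and finishes at minute 75.
S has to wait for R (finishes minute 75, plus 20-minute gap → minute 95); P (finishes minute 25). The latest of these is minute 95, so S runs minute 95 to 95 + 45 = minute 140.
After S (finishes minute 140, plus 25-minute gap → minute 165), T can start at minute 165 and finishes at minute 235.
Q cannot begin until R (finishes minute 75). It runs from minute 75 to 75 + 13 = minute 88.
U waits on T (finishes minute 235); R (finishes minute 75); Q (finishes minute 88). The latest of these is minute 235, which is the earliest U can start.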